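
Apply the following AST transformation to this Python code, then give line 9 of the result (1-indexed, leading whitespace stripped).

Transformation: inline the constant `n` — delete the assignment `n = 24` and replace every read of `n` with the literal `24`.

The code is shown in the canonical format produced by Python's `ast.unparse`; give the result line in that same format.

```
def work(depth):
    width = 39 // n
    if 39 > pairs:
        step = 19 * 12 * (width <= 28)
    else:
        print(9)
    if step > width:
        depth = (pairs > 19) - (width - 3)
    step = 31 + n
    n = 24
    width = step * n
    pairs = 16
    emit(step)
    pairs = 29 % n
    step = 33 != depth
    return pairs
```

step = 31 + 24

Transformed code:
def work(depth):
    width = 39 // 24
    if 39 > pairs:
        step = 19 * 12 * (width <= 28)
    else:
        print(9)
    if step > width:
        depth = (pairs > 19) - (width - 3)
    step = 31 + 24
    width = step * 24
    pairs = 16
    emit(step)
    pairs = 29 % 24
    step = 33 != depth
    return pairs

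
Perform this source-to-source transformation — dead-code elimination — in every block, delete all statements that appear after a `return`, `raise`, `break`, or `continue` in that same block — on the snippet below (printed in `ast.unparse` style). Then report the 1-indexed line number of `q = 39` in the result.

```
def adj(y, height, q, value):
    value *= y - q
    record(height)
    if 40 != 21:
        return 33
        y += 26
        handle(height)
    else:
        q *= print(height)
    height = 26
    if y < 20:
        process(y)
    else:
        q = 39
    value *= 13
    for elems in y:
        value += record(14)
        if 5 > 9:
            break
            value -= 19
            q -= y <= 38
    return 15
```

12

Transformed code:
def adj(y, height, q, value):
    value *= y - q
    record(height)
    if 40 != 21:
        return 33
    else:
        q *= print(height)
    height = 26
    if y < 20:
        process(y)
    else:
        q = 39
    value *= 13
    for elems in y:
        value += record(14)
        if 5 > 9:
            break
    return 15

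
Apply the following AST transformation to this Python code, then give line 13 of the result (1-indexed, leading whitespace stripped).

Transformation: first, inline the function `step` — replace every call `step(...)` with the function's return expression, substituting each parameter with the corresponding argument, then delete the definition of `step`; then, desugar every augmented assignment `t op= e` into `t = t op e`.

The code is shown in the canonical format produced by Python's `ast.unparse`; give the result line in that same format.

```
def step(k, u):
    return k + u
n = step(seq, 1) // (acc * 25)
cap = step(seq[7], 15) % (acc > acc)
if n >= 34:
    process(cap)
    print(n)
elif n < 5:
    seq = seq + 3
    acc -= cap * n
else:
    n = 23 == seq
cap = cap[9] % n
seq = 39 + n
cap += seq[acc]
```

Transformed code:
n = (seq + 1) // (acc * 25)
cap = (seq[7] + 15) % (acc > acc)
if n >= 34:
    process(cap)
    print(n)
elif n < 5:
    seq = seq + 3
    acc = acc - cap * n
else:
    n = 23 == seq
cap = cap[9] % n
seq = 39 + n
cap = cap + seq[acc]

cap = cap + seq[acc]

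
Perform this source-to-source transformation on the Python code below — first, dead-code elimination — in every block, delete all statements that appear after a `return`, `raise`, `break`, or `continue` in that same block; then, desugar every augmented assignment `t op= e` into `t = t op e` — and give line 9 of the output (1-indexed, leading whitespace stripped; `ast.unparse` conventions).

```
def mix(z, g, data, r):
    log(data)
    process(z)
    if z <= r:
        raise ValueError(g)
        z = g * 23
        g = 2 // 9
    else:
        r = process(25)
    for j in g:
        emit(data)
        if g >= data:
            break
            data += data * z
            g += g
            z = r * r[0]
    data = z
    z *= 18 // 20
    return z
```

Transformed code:
def mix(z, g, data, r):
    log(data)
    process(z)
    if z <= r:
        raise ValueError(g)
    else:
        r = process(25)
    for j in g:
        emit(data)
        if g >= data:
            break
    data = z
    z = z * (18 // 20)
    return z

emit(data)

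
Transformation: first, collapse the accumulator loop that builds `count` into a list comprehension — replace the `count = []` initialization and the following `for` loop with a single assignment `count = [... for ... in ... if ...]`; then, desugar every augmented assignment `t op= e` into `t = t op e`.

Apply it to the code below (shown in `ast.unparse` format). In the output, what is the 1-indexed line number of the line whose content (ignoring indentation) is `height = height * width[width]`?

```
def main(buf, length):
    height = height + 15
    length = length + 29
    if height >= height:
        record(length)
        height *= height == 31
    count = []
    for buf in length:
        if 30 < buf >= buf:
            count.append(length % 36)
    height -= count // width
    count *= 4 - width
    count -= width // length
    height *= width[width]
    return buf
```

Transformed code:
def main(buf, length):
    height = height + 15
    length = length + 29
    if height >= height:
        record(length)
        height = height * (height == 31)
    count = [length % 36 for buf in length if 30 < buf >= buf]
    height = height - count // width
    count = count * (4 - width)
    count = count - width // length
    height = height * width[width]
    return buf

11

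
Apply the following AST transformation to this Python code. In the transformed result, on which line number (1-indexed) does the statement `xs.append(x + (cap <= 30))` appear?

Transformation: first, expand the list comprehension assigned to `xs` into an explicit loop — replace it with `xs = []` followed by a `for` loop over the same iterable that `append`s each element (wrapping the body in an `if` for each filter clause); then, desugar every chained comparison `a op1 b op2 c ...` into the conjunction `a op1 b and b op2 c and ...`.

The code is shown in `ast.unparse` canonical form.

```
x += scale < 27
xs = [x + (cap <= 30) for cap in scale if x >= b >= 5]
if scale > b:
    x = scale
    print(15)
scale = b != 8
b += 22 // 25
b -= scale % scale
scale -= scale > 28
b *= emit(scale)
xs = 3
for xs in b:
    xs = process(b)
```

5

Transformed code:
x += scale < 27
xs = []
for cap in scale:
    if x >= b and b >= 5:
        xs.append(x + (cap <= 30))
if scale > b:
    x = scale
    print(15)
scale = b != 8
b += 22 // 25
b -= scale % scale
scale -= scale > 28
b *= emit(scale)
xs = 3
for xs in b:
    xs = process(b)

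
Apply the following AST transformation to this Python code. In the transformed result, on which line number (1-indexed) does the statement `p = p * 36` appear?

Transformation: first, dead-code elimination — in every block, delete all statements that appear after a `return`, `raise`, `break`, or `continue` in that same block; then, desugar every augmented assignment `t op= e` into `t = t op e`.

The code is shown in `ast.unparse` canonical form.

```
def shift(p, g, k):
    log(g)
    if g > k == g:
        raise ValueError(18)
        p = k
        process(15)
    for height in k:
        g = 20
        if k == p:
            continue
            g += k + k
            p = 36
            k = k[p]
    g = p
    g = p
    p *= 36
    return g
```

Transformed code:
def shift(p, g, k):
    log(g)
    if g > k == g:
        raise ValueError(18)
    for height in k:
        g = 20
        if k == p:
            continue
    g = p
    g = p
    p = p * 36
    return g

11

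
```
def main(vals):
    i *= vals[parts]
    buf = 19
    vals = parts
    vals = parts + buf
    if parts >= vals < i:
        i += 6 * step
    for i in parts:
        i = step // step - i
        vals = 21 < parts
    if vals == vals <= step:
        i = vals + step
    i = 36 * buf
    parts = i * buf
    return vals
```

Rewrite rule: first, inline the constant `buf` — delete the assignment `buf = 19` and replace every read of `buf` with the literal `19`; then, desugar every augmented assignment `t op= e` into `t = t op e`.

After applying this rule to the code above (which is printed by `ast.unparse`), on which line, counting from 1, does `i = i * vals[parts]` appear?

2

Transformed code:
def main(vals):
    i = i * vals[parts]
    vals = parts
    vals = parts + 19
    if parts >= vals < i:
        i = i + 6 * step
    for i in parts:
        i = step // step - i
        vals = 21 < parts
    if vals == vals <= step:
        i = vals + step
    i = 36 * 19
    parts = i * 19
    return vals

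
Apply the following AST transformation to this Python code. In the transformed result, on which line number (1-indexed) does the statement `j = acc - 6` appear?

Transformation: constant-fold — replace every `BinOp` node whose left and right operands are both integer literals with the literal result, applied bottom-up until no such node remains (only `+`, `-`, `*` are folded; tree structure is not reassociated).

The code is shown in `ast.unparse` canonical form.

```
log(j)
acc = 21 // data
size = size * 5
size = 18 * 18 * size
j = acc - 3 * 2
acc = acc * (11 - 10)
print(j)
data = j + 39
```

5

Transformed code:
log(j)
acc = 21 // data
size = size * 5
size = 324 * size
j = acc - 6
acc = acc * 1
print(j)
data = j + 39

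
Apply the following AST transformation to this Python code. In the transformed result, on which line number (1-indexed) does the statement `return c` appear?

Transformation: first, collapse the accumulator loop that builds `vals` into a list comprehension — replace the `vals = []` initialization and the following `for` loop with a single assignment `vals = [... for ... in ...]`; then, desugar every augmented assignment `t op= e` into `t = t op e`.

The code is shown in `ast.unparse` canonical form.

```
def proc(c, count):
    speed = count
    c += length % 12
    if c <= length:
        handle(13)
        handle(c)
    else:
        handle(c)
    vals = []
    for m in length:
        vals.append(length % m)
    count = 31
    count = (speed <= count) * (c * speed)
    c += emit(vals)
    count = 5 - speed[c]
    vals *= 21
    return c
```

Transformed code:
def proc(c, count):
    speed = count
    c = c + length % 12
    if c <= length:
        handle(13)
        handle(c)
    else:
        handle(c)
    vals = [length % m for m in length]
    count = 31
    count = (speed <= count) * (c * speed)
    c = c + emit(vals)
    count = 5 - speed[c]
    vals = vals * 21
    return c

15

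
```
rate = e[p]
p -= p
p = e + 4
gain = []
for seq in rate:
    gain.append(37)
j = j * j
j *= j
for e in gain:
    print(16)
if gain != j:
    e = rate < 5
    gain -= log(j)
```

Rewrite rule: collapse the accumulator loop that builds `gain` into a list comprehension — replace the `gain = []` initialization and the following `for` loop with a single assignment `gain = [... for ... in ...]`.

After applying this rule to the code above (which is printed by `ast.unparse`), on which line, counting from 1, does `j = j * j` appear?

Transformed code:
rate = e[p]
p -= p
p = e + 4
gain = [37 for seq in rate]
j = j * j
j *= j
for e in gain:
    print(16)
if gain != j:
    e = rate < 5
    gain -= log(j)

5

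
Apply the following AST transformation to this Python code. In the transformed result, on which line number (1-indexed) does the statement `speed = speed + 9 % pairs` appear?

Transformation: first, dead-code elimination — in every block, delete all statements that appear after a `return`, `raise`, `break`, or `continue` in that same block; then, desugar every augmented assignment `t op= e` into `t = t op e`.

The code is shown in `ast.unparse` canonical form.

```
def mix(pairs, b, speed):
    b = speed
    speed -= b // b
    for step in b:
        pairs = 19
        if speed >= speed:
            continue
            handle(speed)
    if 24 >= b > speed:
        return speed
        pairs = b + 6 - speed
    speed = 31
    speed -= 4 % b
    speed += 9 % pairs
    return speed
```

Transformed code:
def mix(pairs, b, speed):
    b = speed
    speed = speed - b // b
    for step in b:
        pairs = 19
        if speed >= speed:
            continue
    if 24 >= b > speed:
        return speed
    speed = 31
    speed = speed - 4 % b
    speed = speed + 9 % pairs
    return speed

12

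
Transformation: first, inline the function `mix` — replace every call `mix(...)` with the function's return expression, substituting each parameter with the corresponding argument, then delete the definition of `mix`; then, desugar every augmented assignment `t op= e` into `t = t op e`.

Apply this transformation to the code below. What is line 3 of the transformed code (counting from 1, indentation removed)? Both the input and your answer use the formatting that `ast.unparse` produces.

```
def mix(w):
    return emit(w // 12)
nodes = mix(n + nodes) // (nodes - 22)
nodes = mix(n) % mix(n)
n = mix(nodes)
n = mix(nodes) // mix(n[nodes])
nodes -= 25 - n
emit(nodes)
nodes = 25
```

n = emit(nodes // 12)

Transformed code:
nodes = emit((n + nodes) // 12) // (nodes - 22)
nodes = emit(n // 12) % emit(n // 12)
n = emit(nodes // 12)
n = emit(nodes // 12) // emit(n[nodes] // 12)
nodes = nodes - (25 - n)
emit(nodes)
nodes = 25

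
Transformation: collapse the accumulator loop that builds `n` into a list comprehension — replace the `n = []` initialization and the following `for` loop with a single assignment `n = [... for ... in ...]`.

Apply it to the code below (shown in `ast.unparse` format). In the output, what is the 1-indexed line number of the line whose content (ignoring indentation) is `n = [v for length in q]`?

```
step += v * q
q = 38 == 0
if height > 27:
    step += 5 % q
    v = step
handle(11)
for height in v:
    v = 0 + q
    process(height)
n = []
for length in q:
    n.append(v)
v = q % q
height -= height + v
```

Transformed code:
step += v * q
q = 38 == 0
if height > 27:
    step += 5 % q
    v = step
handle(11)
for height in v:
    v = 0 + q
    process(height)
n = [v for length in q]
v = q % q
height -= height + v

10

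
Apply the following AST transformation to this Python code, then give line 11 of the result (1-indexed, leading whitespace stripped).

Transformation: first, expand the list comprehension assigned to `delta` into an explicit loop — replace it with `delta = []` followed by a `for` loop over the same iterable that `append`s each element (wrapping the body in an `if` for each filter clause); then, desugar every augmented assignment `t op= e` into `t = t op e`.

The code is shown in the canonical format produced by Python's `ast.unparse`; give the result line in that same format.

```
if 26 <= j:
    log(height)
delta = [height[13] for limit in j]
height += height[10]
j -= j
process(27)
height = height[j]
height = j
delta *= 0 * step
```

Transformed code:
if 26 <= j:
    log(height)
delta = []
for limit in j:
    delta.append(height[13])
height = height + height[10]
j = j - j
process(27)
height = height[j]
height = j
delta = delta * (0 * step)

delta = delta * (0 * step)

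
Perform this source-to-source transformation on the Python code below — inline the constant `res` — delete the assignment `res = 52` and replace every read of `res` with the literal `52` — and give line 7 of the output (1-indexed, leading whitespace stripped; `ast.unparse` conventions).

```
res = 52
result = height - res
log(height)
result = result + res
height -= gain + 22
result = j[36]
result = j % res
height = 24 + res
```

Transformed code:
result = height - 52
log(height)
result = result + 52
height -= gain + 22
result = j[36]
result = j % 52
height = 24 + 52

height = 24 + 52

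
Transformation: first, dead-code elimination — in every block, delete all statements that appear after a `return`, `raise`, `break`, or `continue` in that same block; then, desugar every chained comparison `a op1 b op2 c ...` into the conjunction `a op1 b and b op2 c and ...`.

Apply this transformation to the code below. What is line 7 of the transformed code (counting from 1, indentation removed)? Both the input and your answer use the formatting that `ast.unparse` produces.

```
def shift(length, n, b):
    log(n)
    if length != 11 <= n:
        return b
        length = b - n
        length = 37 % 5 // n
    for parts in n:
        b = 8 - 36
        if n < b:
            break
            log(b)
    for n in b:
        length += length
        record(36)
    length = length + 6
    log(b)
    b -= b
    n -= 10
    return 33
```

Transformed code:
def shift(length, n, b):
    log(n)
    if length != 11 and 11 <= n:
        return b
    for parts in n:
        b = 8 - 36
        if n < b:
            break
    for n in b:
        length += length
        record(36)
    length = length + 6
    log(b)
    b -= b
    n -= 10
    return 33

if n < b:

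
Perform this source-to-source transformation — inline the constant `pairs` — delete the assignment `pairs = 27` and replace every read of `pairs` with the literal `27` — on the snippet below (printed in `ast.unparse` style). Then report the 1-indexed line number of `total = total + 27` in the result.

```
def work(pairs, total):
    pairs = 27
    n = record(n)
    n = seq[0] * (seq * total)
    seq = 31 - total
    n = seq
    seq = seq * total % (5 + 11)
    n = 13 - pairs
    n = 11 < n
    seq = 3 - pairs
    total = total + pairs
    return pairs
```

10

Transformed code:
def work(pairs, total):
    n = record(n)
    n = seq[0] * (seq * total)
    seq = 31 - total
    n = seq
    seq = seq * total % (5 + 11)
    n = 13 - 27
    n = 11 < n
    seq = 3 - 27
    total = total + 27
    return 27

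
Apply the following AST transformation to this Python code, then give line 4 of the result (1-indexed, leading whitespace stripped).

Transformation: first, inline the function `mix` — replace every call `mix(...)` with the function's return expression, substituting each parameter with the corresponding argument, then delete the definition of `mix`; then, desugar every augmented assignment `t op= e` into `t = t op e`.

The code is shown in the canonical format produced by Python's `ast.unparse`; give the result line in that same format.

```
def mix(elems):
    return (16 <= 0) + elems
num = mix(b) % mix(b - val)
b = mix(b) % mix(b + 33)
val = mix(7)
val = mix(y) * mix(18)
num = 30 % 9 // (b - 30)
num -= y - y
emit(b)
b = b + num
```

val = ((16 <= 0) + y) * ((16 <= 0) + 18)

Transformed code:
num = ((16 <= 0) + b) % ((16 <= 0) + (b - val))
b = ((16 <= 0) + b) % ((16 <= 0) + (b + 33))
val = (16 <= 0) + 7
val = ((16 <= 0) + y) * ((16 <= 0) + 18)
num = 30 % 9 // (b - 30)
num = num - (y - y)
emit(b)
b = b + num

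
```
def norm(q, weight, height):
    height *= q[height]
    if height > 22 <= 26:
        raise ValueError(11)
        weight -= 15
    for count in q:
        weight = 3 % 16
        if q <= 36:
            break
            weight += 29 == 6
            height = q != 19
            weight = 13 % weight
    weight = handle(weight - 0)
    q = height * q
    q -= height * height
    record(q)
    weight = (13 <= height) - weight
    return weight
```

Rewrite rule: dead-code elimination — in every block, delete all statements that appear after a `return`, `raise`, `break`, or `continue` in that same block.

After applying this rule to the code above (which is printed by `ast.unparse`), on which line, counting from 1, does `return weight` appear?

14

Transformed code:
def norm(q, weight, height):
    height *= q[height]
    if height > 22 <= 26:
        raise ValueError(11)
    for count in q:
        weight = 3 % 16
        if q <= 36:
            break
    weight = handle(weight - 0)
    q = height * q
    q -= height * height
    record(q)
    weight = (13 <= height) - weight
    return weight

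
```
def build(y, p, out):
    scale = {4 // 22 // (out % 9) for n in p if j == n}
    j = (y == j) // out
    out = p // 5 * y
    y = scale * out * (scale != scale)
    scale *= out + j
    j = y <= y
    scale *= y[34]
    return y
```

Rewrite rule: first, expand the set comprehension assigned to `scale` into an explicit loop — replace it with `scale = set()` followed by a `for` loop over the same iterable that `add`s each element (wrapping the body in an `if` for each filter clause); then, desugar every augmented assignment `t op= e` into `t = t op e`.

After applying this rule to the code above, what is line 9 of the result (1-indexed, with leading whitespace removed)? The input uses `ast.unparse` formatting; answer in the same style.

scale = scale * (out + j)

Transformed code:
def build(y, p, out):
    scale = set()
    for n in p:
        if j == n:
            scale.add(4 // 22 // (out % 9))
    j = (y == j) // out
    out = p // 5 * y
    y = scale * out * (scale != scale)
    scale = scale * (out + j)
    j = y <= y
    scale = scale * y[34]
    return y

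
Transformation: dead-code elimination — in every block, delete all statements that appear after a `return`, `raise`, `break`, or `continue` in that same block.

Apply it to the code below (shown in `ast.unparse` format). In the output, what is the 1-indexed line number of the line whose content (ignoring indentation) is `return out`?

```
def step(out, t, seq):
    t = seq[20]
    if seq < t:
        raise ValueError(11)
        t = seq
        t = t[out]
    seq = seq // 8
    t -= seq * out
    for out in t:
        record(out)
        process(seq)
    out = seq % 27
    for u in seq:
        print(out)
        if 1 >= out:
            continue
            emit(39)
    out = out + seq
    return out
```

Transformed code:
def step(out, t, seq):
    t = seq[20]
    if seq < t:
        raise ValueError(11)
    seq = seq // 8
    t -= seq * out
    for out in t:
        record(out)
        process(seq)
    out = seq % 27
    for u in seq:
        print(out)
        if 1 >= out:
            continue
    out = out + seq
    return out

16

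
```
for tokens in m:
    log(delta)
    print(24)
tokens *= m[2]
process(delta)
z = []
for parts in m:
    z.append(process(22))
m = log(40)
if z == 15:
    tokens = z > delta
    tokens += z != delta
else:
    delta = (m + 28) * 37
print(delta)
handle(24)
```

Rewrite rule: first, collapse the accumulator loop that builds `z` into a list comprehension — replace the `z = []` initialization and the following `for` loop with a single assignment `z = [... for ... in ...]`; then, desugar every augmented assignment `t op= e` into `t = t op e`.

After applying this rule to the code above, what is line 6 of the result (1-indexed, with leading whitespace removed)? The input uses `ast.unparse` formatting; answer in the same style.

Transformed code:
for tokens in m:
    log(delta)
    print(24)
tokens = tokens * m[2]
process(delta)
z = [process(22) for parts in m]
m = log(40)
if z == 15:
    tokens = z > delta
    tokens = tokens + (z != delta)
else:
    delta = (m + 28) * 37
print(delta)
handle(24)

z = [process(22) for parts in m]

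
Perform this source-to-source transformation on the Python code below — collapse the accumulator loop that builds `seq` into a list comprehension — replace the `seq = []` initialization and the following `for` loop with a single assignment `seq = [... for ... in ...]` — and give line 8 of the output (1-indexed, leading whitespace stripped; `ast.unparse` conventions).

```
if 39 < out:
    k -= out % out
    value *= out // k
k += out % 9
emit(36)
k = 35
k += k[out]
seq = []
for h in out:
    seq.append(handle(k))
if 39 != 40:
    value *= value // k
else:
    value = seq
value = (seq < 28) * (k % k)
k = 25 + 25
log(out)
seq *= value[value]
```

seq = [handle(k) for h in out]

Transformed code:
if 39 < out:
    k -= out % out
    value *= out // k
k += out % 9
emit(36)
k = 35
k += k[out]
seq = [handle(k) for h in out]
if 39 != 40:
    value *= value // k
else:
    value = seq
value = (seq < 28) * (k % k)
k = 25 + 25
log(out)
seq *= value[value]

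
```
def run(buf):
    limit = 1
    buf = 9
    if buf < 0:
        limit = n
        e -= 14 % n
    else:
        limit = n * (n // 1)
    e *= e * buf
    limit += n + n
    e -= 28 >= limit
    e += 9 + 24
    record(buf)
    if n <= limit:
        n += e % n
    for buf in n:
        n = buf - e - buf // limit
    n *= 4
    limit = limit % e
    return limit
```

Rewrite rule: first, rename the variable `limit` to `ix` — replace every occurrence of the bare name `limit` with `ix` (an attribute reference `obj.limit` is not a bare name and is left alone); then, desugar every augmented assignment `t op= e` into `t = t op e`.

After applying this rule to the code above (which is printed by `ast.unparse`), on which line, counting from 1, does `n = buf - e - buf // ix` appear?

17

Transformed code:
def run(buf):
    ix = 1
    buf = 9
    if buf < 0:
        ix = n
        e = e - 14 % n
    else:
        ix = n * (n // 1)
    e = e * (e * buf)
    ix = ix + (n + n)
    e = e - (28 >= ix)
    e = e + (9 + 24)
    record(buf)
    if n <= ix:
        n = n + e % n
    for buf in n:
        n = buf - e - buf // ix
    n = n * 4
    ix = ix % e
    return ix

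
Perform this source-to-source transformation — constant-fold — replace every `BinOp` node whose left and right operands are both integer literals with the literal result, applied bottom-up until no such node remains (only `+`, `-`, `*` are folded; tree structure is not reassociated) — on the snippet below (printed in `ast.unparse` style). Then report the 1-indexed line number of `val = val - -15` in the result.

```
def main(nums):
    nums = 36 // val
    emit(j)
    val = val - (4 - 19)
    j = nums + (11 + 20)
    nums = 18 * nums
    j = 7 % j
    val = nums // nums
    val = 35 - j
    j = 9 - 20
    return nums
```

4

Transformed code:
def main(nums):
    nums = 36 // val
    emit(j)
    val = val - -15
    j = nums + 31
    nums = 18 * nums
    j = 7 % j
    val = nums // nums
    val = 35 - j
    j = -11
    return nums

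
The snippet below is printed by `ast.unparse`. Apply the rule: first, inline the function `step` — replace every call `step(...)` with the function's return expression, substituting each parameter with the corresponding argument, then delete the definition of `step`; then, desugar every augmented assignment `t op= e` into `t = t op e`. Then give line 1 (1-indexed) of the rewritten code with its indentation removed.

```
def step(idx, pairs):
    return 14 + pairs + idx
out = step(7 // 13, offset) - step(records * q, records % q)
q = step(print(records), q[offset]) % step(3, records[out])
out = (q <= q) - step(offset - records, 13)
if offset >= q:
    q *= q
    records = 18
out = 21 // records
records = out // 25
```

Transformed code:
out = 14 + offset + 7 // 13 - (14 + records % q + records * q)
q = (14 + q[offset] + print(records)) % (14 + records[out] + 3)
out = (q <= q) - (14 + 13 + (offset - records))
if offset >= q:
    q = q * q
    records = 18
out = 21 // records
records = out // 25

out = 14 + offset + 7 // 13 - (14 + records % q + records * q)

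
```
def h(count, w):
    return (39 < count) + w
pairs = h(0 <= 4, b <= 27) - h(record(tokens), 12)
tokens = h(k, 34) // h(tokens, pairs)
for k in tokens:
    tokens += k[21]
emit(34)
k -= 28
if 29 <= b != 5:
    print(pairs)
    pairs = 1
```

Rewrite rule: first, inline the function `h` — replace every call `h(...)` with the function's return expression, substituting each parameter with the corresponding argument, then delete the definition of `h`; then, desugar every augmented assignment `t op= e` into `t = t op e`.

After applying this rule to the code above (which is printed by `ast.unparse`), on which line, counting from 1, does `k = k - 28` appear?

Transformed code:
pairs = (39 < (0 <= 4)) + (b <= 27) - ((39 < record(tokens)) + 12)
tokens = ((39 < k) + 34) // ((39 < tokens) + pairs)
for k in tokens:
    tokens = tokens + k[21]
emit(34)
k = k - 28
if 29 <= b != 5:
    print(pairs)
    pairs = 1

6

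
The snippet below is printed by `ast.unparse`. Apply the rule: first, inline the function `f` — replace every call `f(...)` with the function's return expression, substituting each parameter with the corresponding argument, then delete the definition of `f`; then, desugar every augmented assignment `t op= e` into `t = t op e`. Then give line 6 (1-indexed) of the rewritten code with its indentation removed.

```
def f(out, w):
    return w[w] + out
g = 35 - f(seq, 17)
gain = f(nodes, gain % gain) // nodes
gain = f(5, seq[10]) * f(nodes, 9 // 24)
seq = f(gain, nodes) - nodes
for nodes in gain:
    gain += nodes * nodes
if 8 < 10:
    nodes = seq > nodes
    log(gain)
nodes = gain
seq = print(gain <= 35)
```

gain = gain + nodes * nodes

Transformed code:
g = 35 - (17[17] + seq)
gain = ((gain % gain)[gain % gain] + nodes) // nodes
gain = (seq[10][seq[10]] + 5) * ((9 // 24)[9 // 24] + nodes)
seq = nodes[nodes] + gain - nodes
for nodes in gain:
    gain = gain + nodes * nodes
if 8 < 10:
    nodes = seq > nodes
    log(gain)
nodes = gain
seq = print(gain <= 35)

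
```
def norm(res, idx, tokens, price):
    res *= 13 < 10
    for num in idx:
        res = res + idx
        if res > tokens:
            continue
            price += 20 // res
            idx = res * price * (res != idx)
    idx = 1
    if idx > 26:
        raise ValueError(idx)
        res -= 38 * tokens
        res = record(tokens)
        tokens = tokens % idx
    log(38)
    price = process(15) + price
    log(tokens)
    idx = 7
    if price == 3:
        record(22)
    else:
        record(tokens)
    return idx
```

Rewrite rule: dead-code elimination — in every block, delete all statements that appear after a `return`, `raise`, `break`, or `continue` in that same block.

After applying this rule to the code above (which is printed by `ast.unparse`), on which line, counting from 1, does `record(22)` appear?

15

Transformed code:
def norm(res, idx, tokens, price):
    res *= 13 < 10
    for num in idx:
        res = res + idx
        if res > tokens:
            continue
    idx = 1
    if idx > 26:
        raise ValueError(idx)
    log(38)
    price = process(15) + price
    log(tokens)
    idx = 7
    if price == 3:
        record(22)
    else:
        record(tokens)
    return idx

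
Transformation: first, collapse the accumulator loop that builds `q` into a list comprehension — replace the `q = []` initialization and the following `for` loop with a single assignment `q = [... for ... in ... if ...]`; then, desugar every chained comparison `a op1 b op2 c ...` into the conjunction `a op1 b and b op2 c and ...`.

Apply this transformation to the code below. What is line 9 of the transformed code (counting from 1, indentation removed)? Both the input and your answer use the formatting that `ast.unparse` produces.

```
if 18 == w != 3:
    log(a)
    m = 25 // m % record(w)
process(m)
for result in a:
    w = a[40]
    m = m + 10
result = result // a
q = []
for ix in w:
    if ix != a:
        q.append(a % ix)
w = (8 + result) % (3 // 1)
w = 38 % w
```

q = [a % ix for ix in w if ix != a]

Transformed code:
if 18 == w and w != 3:
    log(a)
    m = 25 // m % record(w)
process(m)
for result in a:
    w = a[40]
    m = m + 10
result = result // a
q = [a % ix for ix in w if ix != a]
w = (8 + result) % (3 // 1)
w = 38 % w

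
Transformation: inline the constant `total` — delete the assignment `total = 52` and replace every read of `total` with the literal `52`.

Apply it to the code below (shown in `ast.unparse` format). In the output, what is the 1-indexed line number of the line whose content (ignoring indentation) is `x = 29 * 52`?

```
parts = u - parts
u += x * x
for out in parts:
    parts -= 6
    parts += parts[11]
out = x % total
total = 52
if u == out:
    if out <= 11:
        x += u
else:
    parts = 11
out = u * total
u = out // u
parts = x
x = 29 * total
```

15

Transformed code:
parts = u - parts
u += x * x
for out in parts:
    parts -= 6
    parts += parts[11]
out = x % 52
if u == out:
    if out <= 11:
        x += u
else:
    parts = 11
out = u * 52
u = out // u
parts = x
x = 29 * 52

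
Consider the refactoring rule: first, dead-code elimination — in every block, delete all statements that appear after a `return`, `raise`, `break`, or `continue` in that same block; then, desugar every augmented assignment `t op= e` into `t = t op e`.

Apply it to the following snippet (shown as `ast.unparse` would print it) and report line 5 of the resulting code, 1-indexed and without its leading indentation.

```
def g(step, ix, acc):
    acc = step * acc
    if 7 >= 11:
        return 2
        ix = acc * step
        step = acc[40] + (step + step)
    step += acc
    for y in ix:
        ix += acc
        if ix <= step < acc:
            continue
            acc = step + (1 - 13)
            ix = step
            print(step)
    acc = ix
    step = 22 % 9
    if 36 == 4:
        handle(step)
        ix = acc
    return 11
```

step = step + acc

Transformed code:
def g(step, ix, acc):
    acc = step * acc
    if 7 >= 11:
        return 2
    step = step + acc
    for y in ix:
        ix = ix + acc
        if ix <= step < acc:
            continue
    acc = ix
    step = 22 % 9
    if 36 == 4:
        handle(step)
        ix = acc
    return 11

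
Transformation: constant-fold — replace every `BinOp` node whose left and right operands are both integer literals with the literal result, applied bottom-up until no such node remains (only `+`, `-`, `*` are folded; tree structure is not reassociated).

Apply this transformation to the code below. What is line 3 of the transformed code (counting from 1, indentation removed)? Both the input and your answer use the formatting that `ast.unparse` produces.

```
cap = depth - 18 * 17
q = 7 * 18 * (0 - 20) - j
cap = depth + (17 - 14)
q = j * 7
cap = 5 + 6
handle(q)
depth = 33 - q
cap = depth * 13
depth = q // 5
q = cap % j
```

Transformed code:
cap = depth - 306
q = -2520 - j
cap = depth + 3
q = j * 7
cap = 11
handle(q)
depth = 33 - q
cap = depth * 13
depth = q // 5
q = cap % j

cap = depth + 3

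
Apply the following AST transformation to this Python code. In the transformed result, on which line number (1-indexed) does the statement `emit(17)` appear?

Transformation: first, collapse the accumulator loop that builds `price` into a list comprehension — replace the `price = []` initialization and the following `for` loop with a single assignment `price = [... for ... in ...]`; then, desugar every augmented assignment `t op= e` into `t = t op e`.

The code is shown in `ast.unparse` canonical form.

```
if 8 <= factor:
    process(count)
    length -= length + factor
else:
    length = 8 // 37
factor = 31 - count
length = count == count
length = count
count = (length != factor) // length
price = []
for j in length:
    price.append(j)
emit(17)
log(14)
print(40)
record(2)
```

Transformed code:
if 8 <= factor:
    process(count)
    length = length - (length + factor)
else:
    length = 8 // 37
factor = 31 - count
length = count == count
length = count
count = (length != factor) // length
price = [j for j in length]
emit(17)
log(14)
print(40)
record(2)

11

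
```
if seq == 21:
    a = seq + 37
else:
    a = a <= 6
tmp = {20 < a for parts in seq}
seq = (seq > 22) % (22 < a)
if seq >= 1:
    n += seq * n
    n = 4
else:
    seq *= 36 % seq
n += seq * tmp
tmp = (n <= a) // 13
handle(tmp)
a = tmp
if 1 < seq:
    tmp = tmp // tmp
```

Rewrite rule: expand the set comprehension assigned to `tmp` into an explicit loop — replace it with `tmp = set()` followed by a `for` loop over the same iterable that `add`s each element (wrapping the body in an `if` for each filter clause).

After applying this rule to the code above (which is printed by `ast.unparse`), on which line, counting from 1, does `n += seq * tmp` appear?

Transformed code:
if seq == 21:
    a = seq + 37
else:
    a = a <= 6
tmp = set()
for parts in seq:
    tmp.add(20 < a)
seq = (seq > 22) % (22 < a)
if seq >= 1:
    n += seq * n
    n = 4
else:
    seq *= 36 % seq
n += seq * tmp
tmp = (n <= a) // 13
handle(tmp)
a = tmp
if 1 < seq:
    tmp = tmp // tmp

14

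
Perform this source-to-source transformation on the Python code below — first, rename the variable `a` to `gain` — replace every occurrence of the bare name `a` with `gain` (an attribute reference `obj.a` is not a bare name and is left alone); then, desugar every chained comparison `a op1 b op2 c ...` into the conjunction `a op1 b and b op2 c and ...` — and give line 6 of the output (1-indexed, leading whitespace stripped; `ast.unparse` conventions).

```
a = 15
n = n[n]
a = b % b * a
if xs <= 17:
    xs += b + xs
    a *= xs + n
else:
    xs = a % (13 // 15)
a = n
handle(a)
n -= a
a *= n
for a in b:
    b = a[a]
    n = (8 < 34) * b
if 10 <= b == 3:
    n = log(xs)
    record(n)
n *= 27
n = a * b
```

Transformed code:
gain = 15
n = n[n]
gain = b % b * gain
if xs <= 17:
    xs += b + xs
    gain *= xs + n
else:
    xs = gain % (13 // 15)
gain = n
handle(gain)
n -= gain
gain *= n
for gain in b:
    b = gain[gain]
    n = (8 < 34) * b
if 10 <= b and b == 3:
    n = log(xs)
    record(n)
n *= 27
n = gain * b

gain *= xs + n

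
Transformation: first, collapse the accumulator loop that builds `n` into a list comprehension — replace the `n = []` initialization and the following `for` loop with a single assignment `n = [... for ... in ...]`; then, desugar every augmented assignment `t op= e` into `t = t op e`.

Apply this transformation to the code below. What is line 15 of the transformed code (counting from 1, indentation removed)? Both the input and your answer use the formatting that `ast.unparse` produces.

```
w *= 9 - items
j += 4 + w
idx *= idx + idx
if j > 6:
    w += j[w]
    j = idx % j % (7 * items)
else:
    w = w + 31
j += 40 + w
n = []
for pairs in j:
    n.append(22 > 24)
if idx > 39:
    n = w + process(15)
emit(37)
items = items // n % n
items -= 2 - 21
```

Transformed code:
w = w * (9 - items)
j = j + (4 + w)
idx = idx * (idx + idx)
if j > 6:
    w = w + j[w]
    j = idx % j % (7 * items)
else:
    w = w + 31
j = j + (40 + w)
n = [22 > 24 for pairs in j]
if idx > 39:
    n = w + process(15)
emit(37)
items = items // n % n
items = items - (2 - 21)

items = items - (2 - 21)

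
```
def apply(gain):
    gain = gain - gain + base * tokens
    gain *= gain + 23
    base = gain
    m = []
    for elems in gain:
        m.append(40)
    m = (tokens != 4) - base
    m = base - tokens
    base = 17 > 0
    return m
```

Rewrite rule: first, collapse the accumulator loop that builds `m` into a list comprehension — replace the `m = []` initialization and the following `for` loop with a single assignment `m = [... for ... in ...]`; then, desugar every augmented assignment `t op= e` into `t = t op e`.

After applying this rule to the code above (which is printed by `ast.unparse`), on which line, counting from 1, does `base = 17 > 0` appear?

Transformed code:
def apply(gain):
    gain = gain - gain + base * tokens
    gain = gain * (gain + 23)
    base = gain
    m = [40 for elems in gain]
    m = (tokens != 4) - base
    m = base - tokens
    base = 17 > 0
    return m

8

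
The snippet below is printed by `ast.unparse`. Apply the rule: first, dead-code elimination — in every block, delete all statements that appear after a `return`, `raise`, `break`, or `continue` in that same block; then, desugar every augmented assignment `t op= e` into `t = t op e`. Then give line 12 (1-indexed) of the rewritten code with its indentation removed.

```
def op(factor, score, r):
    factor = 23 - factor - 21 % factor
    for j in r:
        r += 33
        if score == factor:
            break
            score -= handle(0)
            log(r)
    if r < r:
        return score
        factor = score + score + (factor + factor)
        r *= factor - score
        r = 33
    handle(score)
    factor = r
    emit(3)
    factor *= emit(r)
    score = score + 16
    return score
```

factor = factor * emit(r)

Transformed code:
def op(factor, score, r):
    factor = 23 - factor - 21 % factor
    for j in r:
        r = r + 33
        if score == factor:
            break
    if r < r:
        return score
    handle(score)
    factor = r
    emit(3)
    factor = factor * emit(r)
    score = score + 16
    return score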